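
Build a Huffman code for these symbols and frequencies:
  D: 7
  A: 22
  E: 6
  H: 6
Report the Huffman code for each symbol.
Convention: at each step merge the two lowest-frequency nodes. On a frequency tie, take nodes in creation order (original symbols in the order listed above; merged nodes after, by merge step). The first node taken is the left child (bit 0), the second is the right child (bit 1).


Huffman tree construction:
Step 1: Merge E(6) + H(6) = 12
Step 2: Merge D(7) + (E+H)(12) = 19
Step 3: Merge (D+(E+H))(19) + A(22) = 41
Read each symbol's code off the tree from the root (left child = 0, right child = 1).

Codes:
  D: 00 (length 2)
  A: 1 (length 1)
  E: 010 (length 3)
  H: 011 (length 3)
Average code length: 72/41 = 1.7561 bits/symbol


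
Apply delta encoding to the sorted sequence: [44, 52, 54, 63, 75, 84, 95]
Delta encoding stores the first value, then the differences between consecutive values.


First value: 44
Deltas:
  52 - 44 = 8
  54 - 52 = 2
  63 - 54 = 9
  75 - 63 = 12
  84 - 75 = 9
  95 - 84 = 11


Delta encoded: [44, 8, 2, 9, 12, 9, 11]


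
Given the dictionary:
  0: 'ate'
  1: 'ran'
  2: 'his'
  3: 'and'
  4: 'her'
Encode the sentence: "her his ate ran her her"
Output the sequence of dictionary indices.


Look up each word in the dictionary:
  'her' -> 4
  'his' -> 2
  'ate' -> 0
  'ran' -> 1
  'her' -> 4
  'her' -> 4

Encoded: [4, 2, 0, 1, 4, 4]


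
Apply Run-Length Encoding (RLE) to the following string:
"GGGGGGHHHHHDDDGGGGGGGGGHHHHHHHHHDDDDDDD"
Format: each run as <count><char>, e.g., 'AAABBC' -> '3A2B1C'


Scanning runs left to right:
  i=0: run of 'G' x 6 -> '6G'
  i=6: run of 'H' x 5 -> '5H'
  i=11: run of 'D' x 3 -> '3D'
  i=14: run of 'G' x 9 -> '9G'
  i=23: run of 'H' x 9 -> '9H'
  i=32: run of 'D' x 7 -> '7D'

RLE = 6G5H3D9G9H7D


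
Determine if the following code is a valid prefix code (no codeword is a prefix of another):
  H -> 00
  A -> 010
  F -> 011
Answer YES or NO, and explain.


Checking each pair (does one codeword prefix another?):
  H='00' vs A='010': no prefix
  H='00' vs F='011': no prefix
  A='010' vs H='00': no prefix
  A='010' vs F='011': no prefix
  F='011' vs H='00': no prefix
  F='011' vs A='010': no prefix
No violation found over all pairs.

YES -- this is a valid prefix code. No codeword is a prefix of any other codeword.


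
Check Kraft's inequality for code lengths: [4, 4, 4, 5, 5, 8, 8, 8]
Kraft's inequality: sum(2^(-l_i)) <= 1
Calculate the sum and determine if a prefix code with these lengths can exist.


Sum = 2^(-4) + 2^(-4) + 2^(-4) + 2^(-5) + 2^(-5) + 2^(-8) + 2^(-8) + 2^(-8)
    = 0.0625 + 0.0625 + 0.0625 + 0.03125 + 0.03125 + 0.00390625 + 0.00390625 + 0.00390625
    = 67/256 = 0.26171875
Since 0.26171875 <= 1, Kraft's inequality IS satisfied.
A prefix code with these lengths CAN exist.

Kraft sum = 0.26171875. Satisfied.


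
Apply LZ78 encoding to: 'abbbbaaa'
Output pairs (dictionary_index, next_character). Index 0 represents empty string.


LZ78 encoding steps:
Dictionary: {0: ''}
Step 1: w='' (idx 0), next='a' -> output (0, 'a'), add 'a' as idx 1
Step 2: w='' (idx 0), next='b' -> output (0, 'b'), add 'b' as idx 2
Step 3: w='b' (idx 2), next='b' -> output (2, 'b'), add 'bb' as idx 3
Step 4: w='b' (idx 2), next='a' -> output (2, 'a'), add 'ba' as idx 4
Step 5: w='a' (idx 1), next='a' -> output (1, 'a'), add 'aa' as idx 5


Encoded: [(0, 'a'), (0, 'b'), (2, 'b'), (2, 'a'), (1, 'a')]


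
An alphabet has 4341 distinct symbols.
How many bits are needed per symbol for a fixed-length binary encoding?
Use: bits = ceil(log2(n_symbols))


log2(4341) = 12.0838
Bracket: 2^12 = 4096 < 4341 <= 2^13 = 8192
So ceil(log2(4341)) = 13

bits = ceil(log2(4341)) = ceil(12.0838) = 13 bits


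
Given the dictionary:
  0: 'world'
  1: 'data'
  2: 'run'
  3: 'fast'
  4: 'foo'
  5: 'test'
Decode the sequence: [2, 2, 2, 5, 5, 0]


Look up each index in the dictionary:
  2 -> 'run'
  2 -> 'run'
  2 -> 'run'
  5 -> 'test'
  5 -> 'test'
  0 -> 'world'

Decoded: "run run run test test world"


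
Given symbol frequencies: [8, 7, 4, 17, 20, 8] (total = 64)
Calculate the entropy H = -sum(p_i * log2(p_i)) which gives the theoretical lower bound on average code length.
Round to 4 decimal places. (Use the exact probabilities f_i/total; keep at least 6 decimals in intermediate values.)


Per-symbol terms -p_i * log2(p_i) with p_i = f_i/64:
  p = 8/64 = 0.125000: log2(p) = -3.000000, -p*log2(p) = 0.375000
  p = 7/64 = 0.109375: log2(p) = -3.192645, -p*log2(p) = 0.349196
  p = 4/64 = 0.062500: log2(p) = -4.000000, -p*log2(p) = 0.250000
  p = 17/64 = 0.265625: log2(p) = -1.912537, -p*log2(p) = 0.508018
  p = 20/64 = 0.312500: log2(p) = -1.678072, -p*log2(p) = 0.524397
  p = 8/64 = 0.125000: log2(p) = -3.000000, -p*log2(p) = 0.375000
H = 0.375000 + 0.349196 + 0.250000 + 0.508018 + 0.524397 + 0.375000 = 2.381611

H = 2.3816 bits/symbol


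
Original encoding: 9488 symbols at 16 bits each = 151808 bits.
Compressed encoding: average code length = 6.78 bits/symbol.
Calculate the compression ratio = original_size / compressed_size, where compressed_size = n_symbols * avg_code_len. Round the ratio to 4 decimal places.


original_size = n_symbols * orig_bits = 9488 * 16 = 151808 bits
compressed_size = n_symbols * avg_code_len = 9488 * 6.78 = 64328.64 bits
ratio = original_size / compressed_size = 151808 / 64328.64 = 2.3599

Compression ratio = 2.3599


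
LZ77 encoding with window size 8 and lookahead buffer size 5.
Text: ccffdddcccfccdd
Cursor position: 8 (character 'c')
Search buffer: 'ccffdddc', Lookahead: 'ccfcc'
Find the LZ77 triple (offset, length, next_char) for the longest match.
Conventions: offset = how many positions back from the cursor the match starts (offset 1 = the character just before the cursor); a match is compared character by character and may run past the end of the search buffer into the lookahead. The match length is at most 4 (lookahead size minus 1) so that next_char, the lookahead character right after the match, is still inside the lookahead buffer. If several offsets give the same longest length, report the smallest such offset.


Try each offset into the search buffer:
  offset=1 (pos 7, char 'c'): match length 2
  offset=2 (pos 6, char 'd'): match length 0
  offset=3 (pos 5, char 'd'): match length 0
  offset=4 (pos 4, char 'd'): match length 0
  offset=5 (pos 3, char 'f'): match length 0
  offset=6 (pos 2, char 'f'): match length 0
  offset=7 (pos 1, char 'c'): match length 1
  offset=8 (pos 0, char 'c'): match length 3
Longest match has length 3 at offset 8.
next_char = character at position 8 + 3 = 11 -> 'c'

Best match: offset=8, length=3 (matching 'ccf' starting at position 0)
LZ77 triple: (8, 3, 'c')


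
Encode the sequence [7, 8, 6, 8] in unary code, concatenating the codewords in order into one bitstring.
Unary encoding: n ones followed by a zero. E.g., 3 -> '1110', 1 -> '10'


Encode each number as n ones followed by a terminating 0:
  7 -> 11111110 (8 bits)
  8 -> 111111110 (9 bits)
  6 -> 1111110 (7 bits)
  8 -> 111111110 (9 bits)
Total length = 8 + 9 + 7 + 9 = 33 bits.

Unary([7, 8, 6, 8]) = 111111101111111101111110111111110 (33 bits)


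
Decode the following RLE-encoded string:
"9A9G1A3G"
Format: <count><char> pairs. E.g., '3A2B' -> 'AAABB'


Expanding each <count><char> pair:
  9A -> 'AAAAAAAAA'
  9G -> 'GGGGGGGGG'
  1A -> 'A'
  3G -> 'GGG'

Decoded = AAAAAAAAAGGGGGGGGGAGGG


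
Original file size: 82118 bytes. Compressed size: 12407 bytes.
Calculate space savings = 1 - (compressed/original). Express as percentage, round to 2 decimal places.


ratio = compressed/original = 12407/82118 = 0.151087
savings = 1 - ratio = 1 - 0.151087 = 0.848913
as a percentage: 0.848913 * 100 = 84.89%

Space savings = 1 - 12407/82118 = 84.89%


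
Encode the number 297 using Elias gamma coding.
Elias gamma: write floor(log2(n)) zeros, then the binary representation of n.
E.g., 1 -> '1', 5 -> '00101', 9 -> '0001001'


num_bits = floor(log2(297)) + 1 = 9
leading_zeros = num_bits - 1 = 8
binary(297) = 100101001

Elias gamma(297) = '00000000' + '100101001' = 00000000100101001 (17 bits)


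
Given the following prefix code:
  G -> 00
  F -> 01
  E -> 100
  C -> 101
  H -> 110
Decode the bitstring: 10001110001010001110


Decoding step by step:
Bits 100 -> E
Bits 01 -> F
Bits 110 -> H
Bits 00 -> G
Bits 101 -> C
Bits 00 -> G
Bits 01 -> F
Bits 110 -> H


Decoded message: EFHGCGFH


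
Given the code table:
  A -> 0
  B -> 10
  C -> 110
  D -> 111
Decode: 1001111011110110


Decoding:
10 -> B
0 -> A
111 -> D
10 -> B
111 -> D
10 -> B
110 -> C


Result: BADBDBC


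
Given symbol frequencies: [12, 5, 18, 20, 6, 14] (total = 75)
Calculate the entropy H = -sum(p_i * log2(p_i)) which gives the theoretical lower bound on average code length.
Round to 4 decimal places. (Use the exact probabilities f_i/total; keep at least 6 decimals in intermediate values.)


Per-symbol terms -p_i * log2(p_i) with p_i = f_i/75:
  p = 12/75 = 0.160000: log2(p) = -2.643856, -p*log2(p) = 0.423017
  p = 5/75 = 0.066667: log2(p) = -3.906891, -p*log2(p) = 0.260459
  p = 18/75 = 0.240000: log2(p) = -2.058894, -p*log2(p) = 0.494134
  p = 20/75 = 0.266667: log2(p) = -1.906891, -p*log2(p) = 0.508504
  p = 6/75 = 0.080000: log2(p) = -3.643856, -p*log2(p) = 0.291508
  p = 14/75 = 0.186667: log2(p) = -2.421464, -p*log2(p) = 0.452007
H = 0.423017 + 0.260459 + 0.494134 + 0.508504 + 0.291508 + 0.452007 = 2.429629

H = 2.4296 bits/symbol


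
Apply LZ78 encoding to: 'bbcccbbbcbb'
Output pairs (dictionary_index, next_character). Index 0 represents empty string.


LZ78 encoding steps:
Dictionary: {0: ''}
Step 1: w='' (idx 0), next='b' -> output (0, 'b'), add 'b' as idx 1
Step 2: w='b' (idx 1), next='c' -> output (1, 'c'), add 'bc' as idx 2
Step 3: w='' (idx 0), next='c' -> output (0, 'c'), add 'c' as idx 3
Step 4: w='c' (idx 3), next='b' -> output (3, 'b'), add 'cb' as idx 4
Step 5: w='b' (idx 1), next='b' -> output (1, 'b'), add 'bb' as idx 5
Step 6: w='cb' (idx 4), next='b' -> output (4, 'b'), add 'cbb' as idx 6


Encoded: [(0, 'b'), (1, 'c'), (0, 'c'), (3, 'b'), (1, 'b'), (4, 'b')]


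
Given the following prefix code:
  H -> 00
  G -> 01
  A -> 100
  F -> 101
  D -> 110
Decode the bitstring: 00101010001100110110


Decoding step by step:
Bits 00 -> H
Bits 101 -> F
Bits 01 -> G
Bits 00 -> H
Bits 01 -> G
Bits 100 -> A
Bits 110 -> D
Bits 110 -> D


Decoded message: HFGHGADD


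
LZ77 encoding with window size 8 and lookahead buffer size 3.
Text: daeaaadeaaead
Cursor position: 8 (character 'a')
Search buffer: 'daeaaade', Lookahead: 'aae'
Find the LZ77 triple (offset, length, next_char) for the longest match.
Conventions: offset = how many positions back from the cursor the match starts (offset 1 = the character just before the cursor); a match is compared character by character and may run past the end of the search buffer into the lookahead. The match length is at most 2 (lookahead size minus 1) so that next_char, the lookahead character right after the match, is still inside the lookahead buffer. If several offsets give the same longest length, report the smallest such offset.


Try each offset into the search buffer:
  offset=1 (pos 7, char 'e'): match length 0
  offset=2 (pos 6, char 'd'): match length 0
  offset=3 (pos 5, char 'a'): match length 1
  offset=4 (pos 4, char 'a'): match length 2
  offset=5 (pos 3, char 'a'): match length 2
  offset=6 (pos 2, char 'e'): match length 0
  offset=7 (pos 1, char 'a'): match length 1
  offset=8 (pos 0, char 'd'): match length 0
Longest match has length 2, found at offsets 4, 5; take the smallest, offset 4.
next_char = character at position 8 + 2 = 10 -> 'e'

Best match: offset=4, length=2 (matching 'aa' starting at position 4)
LZ77 triple: (4, 2, 'e')


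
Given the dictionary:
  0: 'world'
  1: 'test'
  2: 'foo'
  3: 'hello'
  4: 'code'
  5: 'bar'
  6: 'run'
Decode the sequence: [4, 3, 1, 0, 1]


Look up each index in the dictionary:
  4 -> 'code'
  3 -> 'hello'
  1 -> 'test'
  0 -> 'world'
  1 -> 'test'

Decoded: "code hello test world test"


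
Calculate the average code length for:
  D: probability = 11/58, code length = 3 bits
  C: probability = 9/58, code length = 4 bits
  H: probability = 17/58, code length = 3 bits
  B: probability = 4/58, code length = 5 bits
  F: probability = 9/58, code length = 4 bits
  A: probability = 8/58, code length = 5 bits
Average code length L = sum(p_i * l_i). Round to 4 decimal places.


Weighted contributions p_i * l_i:
  D: (11/58) * 3 = 33/58
  C: (9/58) * 4 = 36/58
  H: (17/58) * 3 = 51/58
  B: (4/58) * 5 = 20/58
  F: (9/58) * 4 = 36/58
  A: (8/58) * 5 = 40/58
Sum = (33 + 36 + 51 + 20 + 36 + 40)/58 = 216/58

L = 216/58 = 3.7241 bits/symbol


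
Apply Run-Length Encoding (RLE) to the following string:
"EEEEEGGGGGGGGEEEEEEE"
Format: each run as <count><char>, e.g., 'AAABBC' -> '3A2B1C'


Scanning runs left to right:
  i=0: run of 'E' x 5 -> '5E'
  i=5: run of 'G' x 8 -> '8G'
  i=13: run of 'E' x 7 -> '7E'

RLE = 5E8G7E


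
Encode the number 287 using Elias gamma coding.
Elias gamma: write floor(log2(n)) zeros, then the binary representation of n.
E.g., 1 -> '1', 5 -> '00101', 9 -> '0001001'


num_bits = floor(log2(287)) + 1 = 9
leading_zeros = num_bits - 1 = 8
binary(287) = 100011111

Elias gamma(287) = '00000000' + '100011111' = 00000000100011111 (17 bits)


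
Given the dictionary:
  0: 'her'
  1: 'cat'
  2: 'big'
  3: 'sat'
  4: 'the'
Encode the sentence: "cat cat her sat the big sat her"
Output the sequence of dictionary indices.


Look up each word in the dictionary:
  'cat' -> 1
  'cat' -> 1
  'her' -> 0
  'sat' -> 3
  'the' -> 4
  'big' -> 2
  'sat' -> 3
  'her' -> 0

Encoded: [1, 1, 0, 3, 4, 2, 3, 0]


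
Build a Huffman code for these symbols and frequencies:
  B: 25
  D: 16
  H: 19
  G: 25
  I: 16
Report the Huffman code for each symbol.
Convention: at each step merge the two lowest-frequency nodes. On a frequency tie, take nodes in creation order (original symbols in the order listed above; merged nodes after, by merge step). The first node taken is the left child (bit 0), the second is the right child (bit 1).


Huffman tree construction:
Step 1: Merge D(16) + I(16) = 32
Step 2: Merge H(19) + B(25) = 44
Step 3: Merge G(25) + (D+I)(32) = 57
Step 4: Merge (H+B)(44) + (G+(D+I))(57) = 101
Read each symbol's code off the tree from the root (left child = 0, right child = 1).

Codes:
  B: 01 (length 2)
  D: 110 (length 3)
  H: 00 (length 2)
  G: 10 (length 2)
  I: 111 (length 3)
Average code length: 234/101 = 2.3168 bits/symbol


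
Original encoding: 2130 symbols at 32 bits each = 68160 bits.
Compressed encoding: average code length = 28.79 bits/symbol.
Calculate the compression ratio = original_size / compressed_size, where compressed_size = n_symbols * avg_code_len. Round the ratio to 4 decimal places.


original_size = n_symbols * orig_bits = 2130 * 32 = 68160 bits
compressed_size = n_symbols * avg_code_len = 2130 * 28.79 = 61322.7 bits
ratio = original_size / compressed_size = 68160 / 61322.7 = 1.1115

Compression ratio = 1.1115


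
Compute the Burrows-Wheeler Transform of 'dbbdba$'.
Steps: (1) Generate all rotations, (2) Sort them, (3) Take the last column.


Rotations (sorted):
  0: $dbbdba -> last char: a
  1: a$dbbdb -> last char: b
  2: ba$dbbd -> last char: d
  3: bbdba$d -> last char: d
  4: bdba$db -> last char: b
  5: dba$dbb -> last char: b
  6: dbbdba$ -> last char: $


BWT = abddbb$


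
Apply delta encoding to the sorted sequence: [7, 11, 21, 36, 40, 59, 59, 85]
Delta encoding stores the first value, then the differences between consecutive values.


First value: 7
Deltas:
  11 - 7 = 4
  21 - 11 = 10
  36 - 21 = 15
  40 - 36 = 4
  59 - 40 = 19
  59 - 59 = 0
  85 - 59 = 26


Delta encoded: [7, 4, 10, 15, 4, 19, 0, 26]


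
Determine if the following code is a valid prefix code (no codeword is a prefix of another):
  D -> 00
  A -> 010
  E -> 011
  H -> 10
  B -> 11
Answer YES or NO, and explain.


Checking each pair (does one codeword prefix another?):
  D='00' vs A='010': no prefix
  D='00' vs E='011': no prefix
  D='00' vs H='10': no prefix
  D='00' vs B='11': no prefix
  A='010' vs D='00': no prefix
  A='010' vs E='011': no prefix
  A='010' vs H='10': no prefix
  A='010' vs B='11': no prefix
  E='011' vs D='00': no prefix
  E='011' vs A='010': no prefix
  E='011' vs H='10': no prefix
  E='011' vs B='11': no prefix
  H='10' vs D='00': no prefix
  H='10' vs A='010': no prefix
  H='10' vs E='011': no prefix
  H='10' vs B='11': no prefix
  B='11' vs D='00': no prefix
  B='11' vs A='010': no prefix
  B='11' vs E='011': no prefix
  B='11' vs H='10': no prefix
No violation found over all pairs.

YES -- this is a valid prefix code. No codeword is a prefix of any other codeword.


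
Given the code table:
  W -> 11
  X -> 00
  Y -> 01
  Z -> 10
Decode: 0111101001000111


Decoding:
01 -> Y
11 -> W
10 -> Z
10 -> Z
01 -> Y
00 -> X
01 -> Y
11 -> W


Result: YWZZYXYW


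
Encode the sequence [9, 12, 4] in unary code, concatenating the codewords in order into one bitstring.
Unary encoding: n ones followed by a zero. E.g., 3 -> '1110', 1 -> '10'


Encode each number as n ones followed by a terminating 0:
  9 -> 1111111110 (10 bits)
  12 -> 1111111111110 (13 bits)
  4 -> 11110 (5 bits)
Total length = 10 + 13 + 5 = 28 bits.

Unary([9, 12, 4]) = 1111111110111111111111011110 (28 bits)


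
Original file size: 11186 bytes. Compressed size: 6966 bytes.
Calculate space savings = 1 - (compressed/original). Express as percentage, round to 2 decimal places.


ratio = compressed/original = 6966/11186 = 0.622743
savings = 1 - ratio = 1 - 0.622743 = 0.377257
as a percentage: 0.377257 * 100 = 37.73%

Space savings = 1 - 6966/11186 = 37.73%


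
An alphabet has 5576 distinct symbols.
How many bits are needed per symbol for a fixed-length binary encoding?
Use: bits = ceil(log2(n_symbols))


log2(5576) = 12.445
Bracket: 2^12 = 4096 < 5576 <= 2^13 = 8192
So ceil(log2(5576)) = 13

bits = ceil(log2(5576)) = ceil(12.445) = 13 bits


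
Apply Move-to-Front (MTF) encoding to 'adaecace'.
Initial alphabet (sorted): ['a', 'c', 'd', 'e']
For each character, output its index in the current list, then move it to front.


MTF encoding:
'a': index 0 in ['a', 'c', 'd', 'e'] -> ['a', 'c', 'd', 'e']
'd': index 2 in ['a', 'c', 'd', 'e'] -> ['d', 'a', 'c', 'e']
'a': index 1 in ['d', 'a', 'c', 'e'] -> ['a', 'd', 'c', 'e']
'e': index 3 in ['a', 'd', 'c', 'e'] -> ['e', 'a', 'd', 'c']
'c': index 3 in ['e', 'a', 'd', 'c'] -> ['c', 'e', 'a', 'd']
'a': index 2 in ['c', 'e', 'a', 'd'] -> ['a', 'c', 'e', 'd']
'c': index 1 in ['a', 'c', 'e', 'd'] -> ['c', 'a', 'e', 'd']
'e': index 2 in ['c', 'a', 'e', 'd'] -> ['e', 'c', 'a', 'd']


Output: [0, 2, 1, 3, 3, 2, 1, 2]


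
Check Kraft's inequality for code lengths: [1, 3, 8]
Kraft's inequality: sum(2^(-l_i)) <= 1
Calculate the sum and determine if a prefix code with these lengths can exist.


Sum = 2^(-1) + 2^(-3) + 2^(-8)
    = 0.5 + 0.125 + 0.00390625
    = 161/256 = 0.62890625
Since 0.62890625 <= 1, Kraft's inequality IS satisfied.
A prefix code with these lengths CAN exist.

Kraft sum = 0.62890625. Satisfied.


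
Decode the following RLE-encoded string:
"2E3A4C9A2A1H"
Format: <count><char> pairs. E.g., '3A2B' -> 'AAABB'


Expanding each <count><char> pair:
  2E -> 'EE'
  3A -> 'AAA'
  4C -> 'CCCC'
  9A -> 'AAAAAAAAA'
  2A -> 'AA'
  1H -> 'H'

Decoded = EEAAACCCCAAAAAAAAAAAH


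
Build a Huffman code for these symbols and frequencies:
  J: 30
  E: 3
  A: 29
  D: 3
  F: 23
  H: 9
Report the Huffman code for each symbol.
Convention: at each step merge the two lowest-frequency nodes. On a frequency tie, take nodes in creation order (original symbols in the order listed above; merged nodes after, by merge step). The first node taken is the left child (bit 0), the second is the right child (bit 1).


Huffman tree construction:
Step 1: Merge E(3) + D(3) = 6
Step 2: Merge (E+D)(6) + H(9) = 15
Step 3: Merge ((E+D)+H)(15) + F(23) = 38
Step 4: Merge A(29) + J(30) = 59
Step 5: Merge (((E+D)+H)+F)(38) + (A+J)(59) = 97
Read each symbol's code off the tree from the root (left child = 0, right child = 1).

Codes:
  J: 11 (length 2)
  E: 0000 (length 4)
  A: 10 (length 2)
  D: 0001 (length 4)
  F: 01 (length 2)
  H: 001 (length 3)
Average code length: 215/97 = 2.2165 bits/symbol


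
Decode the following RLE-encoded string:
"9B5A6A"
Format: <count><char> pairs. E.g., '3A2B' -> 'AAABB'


Expanding each <count><char> pair:
  9B -> 'BBBBBBBBB'
  5A -> 'AAAAA'
  6A -> 'AAAAAA'

Decoded = BBBBBBBBBAAAAAAAAAAA


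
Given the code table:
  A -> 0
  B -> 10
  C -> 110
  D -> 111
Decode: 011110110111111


Decoding:
0 -> A
111 -> D
10 -> B
110 -> C
111 -> D
111 -> D


Result: ADBCDD


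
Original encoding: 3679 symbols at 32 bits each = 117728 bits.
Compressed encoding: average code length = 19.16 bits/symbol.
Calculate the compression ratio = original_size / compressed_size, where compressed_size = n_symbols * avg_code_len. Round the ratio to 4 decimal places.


original_size = n_symbols * orig_bits = 3679 * 32 = 117728 bits
compressed_size = n_symbols * avg_code_len = 3679 * 19.16 = 70489.64 bits
ratio = original_size / compressed_size = 117728 / 70489.64 = 1.6701

Compression ratio = 1.6701


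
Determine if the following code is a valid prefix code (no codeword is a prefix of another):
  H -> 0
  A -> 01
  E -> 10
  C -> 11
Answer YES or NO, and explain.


Checking each pair (does one codeword prefix another?):
  H='0' vs A='01': prefix -- VIOLATION

NO -- this is NOT a valid prefix code. H (0) is a prefix of A (01).


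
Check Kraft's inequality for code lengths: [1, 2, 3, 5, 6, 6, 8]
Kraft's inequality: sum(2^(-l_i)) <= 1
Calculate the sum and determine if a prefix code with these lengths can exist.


Sum = 2^(-1) + 2^(-2) + 2^(-3) + 2^(-5) + 2^(-6) + 2^(-6) + 2^(-8)
    = 0.5 + 0.25 + 0.125 + 0.03125 + 0.015625 + 0.015625 + 0.00390625
    = 241/256 = 0.94140625
Since 0.94140625 <= 1, Kraft's inequality IS satisfied.
A prefix code with these lengths CAN exist.

Kraft sum = 0.94140625. Satisfied.


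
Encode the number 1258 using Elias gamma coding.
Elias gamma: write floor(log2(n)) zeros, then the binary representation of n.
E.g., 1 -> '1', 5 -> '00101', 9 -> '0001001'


num_bits = floor(log2(1258)) + 1 = 11
leading_zeros = num_bits - 1 = 10
binary(1258) = 10011101010

Elias gamma(1258) = '0000000000' + '10011101010' = 000000000010011101010 (21 bits)


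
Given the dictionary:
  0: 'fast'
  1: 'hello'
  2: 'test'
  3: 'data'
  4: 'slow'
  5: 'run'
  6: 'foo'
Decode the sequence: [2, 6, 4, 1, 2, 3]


Look up each index in the dictionary:
  2 -> 'test'
  6 -> 'foo'
  4 -> 'slow'
  1 -> 'hello'
  2 -> 'test'
  3 -> 'data'

Decoded: "test foo slow hello test data"


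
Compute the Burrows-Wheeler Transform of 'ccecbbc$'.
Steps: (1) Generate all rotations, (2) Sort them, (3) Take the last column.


Rotations (sorted):
  0: $ccecbbc -> last char: c
  1: bbc$ccec -> last char: c
  2: bc$ccecb -> last char: b
  3: c$ccecbb -> last char: b
  4: cbbc$cce -> last char: e
  5: ccecbbc$ -> last char: $
  6: cecbbc$c -> last char: c
  7: ecbbc$cc -> last char: c


BWT = ccbbe$cc


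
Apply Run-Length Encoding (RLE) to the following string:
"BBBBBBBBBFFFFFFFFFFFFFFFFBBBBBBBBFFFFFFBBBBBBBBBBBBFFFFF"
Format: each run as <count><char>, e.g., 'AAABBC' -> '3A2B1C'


Scanning runs left to right:
  i=0: run of 'B' x 9 -> '9B'
  i=9: run of 'F' x 16 -> '16F'
  i=25: run of 'B' x 8 -> '8B'
  i=33: run of 'F' x 6 -> '6F'
  i=39: run of 'B' x 12 -> '12B'
  i=51: run of 'F' x 5 -> '5F'

RLE = 9B16F8B6F12B5F


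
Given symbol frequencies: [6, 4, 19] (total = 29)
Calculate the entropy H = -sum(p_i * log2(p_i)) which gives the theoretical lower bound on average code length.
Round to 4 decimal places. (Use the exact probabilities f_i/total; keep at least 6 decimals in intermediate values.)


Per-symbol terms -p_i * log2(p_i) with p_i = f_i/29:
  p = 6/29 = 0.206897: log2(p) = -2.273018, -p*log2(p) = 0.470280
  p = 4/29 = 0.137931: log2(p) = -2.857981, -p*log2(p) = 0.394204
  p = 19/29 = 0.655172: log2(p) = -0.610053, -p*log2(p) = 0.399690
H = 0.470280 + 0.394204 + 0.399690 = 1.264174

H = 1.2642 bits/symbol


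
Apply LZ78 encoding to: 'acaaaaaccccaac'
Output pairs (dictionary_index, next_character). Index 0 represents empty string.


LZ78 encoding steps:
Dictionary: {0: ''}
Step 1: w='' (idx 0), next='a' -> output (0, 'a'), add 'a' as idx 1
Step 2: w='' (idx 0), next='c' -> output (0, 'c'), add 'c' as idx 2
Step 3: w='a' (idx 1), next='a' -> output (1, 'a'), add 'aa' as idx 3
Step 4: w='aa' (idx 3), next='a' -> output (3, 'a'), add 'aaa' as idx 4
Step 5: w='c' (idx 2), next='c' -> output (2, 'c'), add 'cc' as idx 5
Step 6: w='cc' (idx 5), next='a' -> output (5, 'a'), add 'cca' as idx 6
Step 7: w='a' (idx 1), next='c' -> output (1, 'c'), add 'ac' as idx 7


Encoded: [(0, 'a'), (0, 'c'), (1, 'a'), (3, 'a'), (2, 'c'), (5, 'a'), (1, 'c')]


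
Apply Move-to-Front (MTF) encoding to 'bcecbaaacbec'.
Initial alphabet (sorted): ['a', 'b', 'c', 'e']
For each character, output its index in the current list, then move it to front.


MTF encoding:
'b': index 1 in ['a', 'b', 'c', 'e'] -> ['b', 'a', 'c', 'e']
'c': index 2 in ['b', 'a', 'c', 'e'] -> ['c', 'b', 'a', 'e']
'e': index 3 in ['c', 'b', 'a', 'e'] -> ['e', 'c', 'b', 'a']
'c': index 1 in ['e', 'c', 'b', 'a'] -> ['c', 'e', 'b', 'a']
'b': index 2 in ['c', 'e', 'b', 'a'] -> ['b', 'c', 'e', 'a']
'a': index 3 in ['b', 'c', 'e', 'a'] -> ['a', 'b', 'c', 'e']
'a': index 0 in ['a', 'b', 'c', 'e'] -> ['a', 'b', 'c', 'e']
'a': index 0 in ['a', 'b', 'c', 'e'] -> ['a', 'b', 'c', 'e']
'c': index 2 in ['a', 'b', 'c', 'e'] -> ['c', 'a', 'b', 'e']
'b': index 2 in ['c', 'a', 'b', 'e'] -> ['b', 'c', 'a', 'e']
'e': index 3 in ['b', 'c', 'a', 'e'] -> ['e', 'b', 'c', 'a']
'c': index 2 in ['e', 'b', 'c', 'a'] -> ['c', 'e', 'b', 'a']


Output: [1, 2, 3, 1, 2, 3, 0, 0, 2, 2, 3, 2]


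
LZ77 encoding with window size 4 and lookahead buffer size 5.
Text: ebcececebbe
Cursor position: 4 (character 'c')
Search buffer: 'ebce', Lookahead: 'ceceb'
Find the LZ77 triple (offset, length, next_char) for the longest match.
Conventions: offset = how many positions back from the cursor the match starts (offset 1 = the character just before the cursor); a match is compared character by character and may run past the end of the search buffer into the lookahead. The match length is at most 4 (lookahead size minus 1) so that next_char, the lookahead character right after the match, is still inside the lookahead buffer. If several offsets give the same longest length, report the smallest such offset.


Try each offset into the search buffer:
  offset=1 (pos 3, char 'e'): match length 0
  offset=2 (pos 2, char 'c'): match length 4
  offset=3 (pos 1, char 'b'): match length 0
  offset=4 (pos 0, char 'e'): match length 0
Longest match has length 4 at offset 2.
next_char = character at position 4 + 4 = 8 -> 'b'

Best match: offset=2, length=4 (matching 'cece' starting at position 2)
LZ77 triple: (2, 4, 'b')


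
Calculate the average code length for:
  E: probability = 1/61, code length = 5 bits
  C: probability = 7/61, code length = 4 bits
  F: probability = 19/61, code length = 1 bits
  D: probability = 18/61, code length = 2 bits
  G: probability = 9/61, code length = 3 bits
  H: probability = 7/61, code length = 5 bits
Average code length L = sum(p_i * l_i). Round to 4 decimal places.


Weighted contributions p_i * l_i:
  E: (1/61) * 5 = 5/61
  C: (7/61) * 4 = 28/61
  F: (19/61) * 1 = 19/61
  D: (18/61) * 2 = 36/61
  G: (9/61) * 3 = 27/61
  H: (7/61) * 5 = 35/61
Sum = (5 + 28 + 19 + 36 + 27 + 35)/61 = 150/61

L = 150/61 = 2.4590 bits/symbol


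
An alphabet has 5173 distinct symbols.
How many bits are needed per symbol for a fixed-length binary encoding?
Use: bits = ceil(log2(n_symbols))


log2(5173) = 12.3368
Bracket: 2^12 = 4096 < 5173 <= 2^13 = 8192
So ceil(log2(5173)) = 13

bits = ceil(log2(5173)) = ceil(12.3368) = 13 bits


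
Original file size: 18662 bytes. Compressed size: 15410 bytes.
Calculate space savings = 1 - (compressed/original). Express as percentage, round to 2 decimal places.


ratio = compressed/original = 15410/18662 = 0.825742
savings = 1 - ratio = 1 - 0.825742 = 0.174258
as a percentage: 0.174258 * 100 = 17.43%

Space savings = 1 - 15410/18662 = 17.43%


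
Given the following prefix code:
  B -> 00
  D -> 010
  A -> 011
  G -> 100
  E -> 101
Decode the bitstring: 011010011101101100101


Decoding step by step:
Bits 011 -> A
Bits 010 -> D
Bits 011 -> A
Bits 101 -> E
Bits 101 -> E
Bits 100 -> G
Bits 101 -> E


Decoded message: ADAEEGE


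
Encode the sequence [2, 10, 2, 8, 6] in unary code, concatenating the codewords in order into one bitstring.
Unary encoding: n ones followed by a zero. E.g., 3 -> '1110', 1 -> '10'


Encode each number as n ones followed by a terminating 0:
  2 -> 110 (3 bits)
  10 -> 11111111110 (11 bits)
  2 -> 110 (3 bits)
  8 -> 111111110 (9 bits)
  6 -> 1111110 (7 bits)
Total length = 3 + 11 + 3 + 9 + 7 = 33 bits.

Unary([2, 10, 2, 8, 6]) = 110111111111101101111111101111110 (33 bits)


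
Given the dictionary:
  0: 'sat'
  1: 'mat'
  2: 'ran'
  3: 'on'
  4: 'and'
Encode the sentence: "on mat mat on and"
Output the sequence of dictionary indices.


Look up each word in the dictionary:
  'on' -> 3
  'mat' -> 1
  'mat' -> 1
  'on' -> 3
  'and' -> 4

Encoded: [3, 1, 1, 3, 4]


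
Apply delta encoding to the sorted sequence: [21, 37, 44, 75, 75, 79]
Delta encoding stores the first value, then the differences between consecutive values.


First value: 21
Deltas:
  37 - 21 = 16
  44 - 37 = 7
  75 - 44 = 31
  75 - 75 = 0
  79 - 75 = 4


Delta encoded: [21, 16, 7, 31, 0, 4]


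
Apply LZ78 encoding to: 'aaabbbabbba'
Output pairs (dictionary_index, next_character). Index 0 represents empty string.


LZ78 encoding steps:
Dictionary: {0: ''}
Step 1: w='' (idx 0), next='a' -> output (0, 'a'), add 'a' as idx 1
Step 2: w='a' (idx 1), next='a' -> output (1, 'a'), add 'aa' as idx 2
Step 3: w='' (idx 0), next='b' -> output (0, 'b'), add 'b' as idx 3
Step 4: w='b' (idx 3), next='b' -> output (3, 'b'), add 'bb' as idx 4
Step 5: w='a' (idx 1), next='b' -> output (1, 'b'), add 'ab' as idx 5
Step 6: w='bb' (idx 4), next='a' -> output (4, 'a'), add 'bba' as idx 6


Encoded: [(0, 'a'), (1, 'a'), (0, 'b'), (3, 'b'), (1, 'b'), (4, 'a')]


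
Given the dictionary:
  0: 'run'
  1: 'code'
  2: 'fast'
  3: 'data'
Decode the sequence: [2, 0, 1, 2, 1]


Look up each index in the dictionary:
  2 -> 'fast'
  0 -> 'run'
  1 -> 'code'
  2 -> 'fast'
  1 -> 'code'

Decoded: "fast run code fast code"


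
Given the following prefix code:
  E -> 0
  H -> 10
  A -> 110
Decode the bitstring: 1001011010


Decoding step by step:
Bits 10 -> H
Bits 0 -> E
Bits 10 -> H
Bits 110 -> A
Bits 10 -> H


Decoded message: HEHAH


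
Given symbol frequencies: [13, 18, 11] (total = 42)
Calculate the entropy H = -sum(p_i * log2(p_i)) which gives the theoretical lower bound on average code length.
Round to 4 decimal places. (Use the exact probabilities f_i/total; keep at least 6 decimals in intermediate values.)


Per-symbol terms -p_i * log2(p_i) with p_i = f_i/42:
  p = 13/42 = 0.309524: log2(p) = -1.691878, -p*log2(p) = 0.523676
  p = 18/42 = 0.428571: log2(p) = -1.222392, -p*log2(p) = 0.523882
  p = 11/42 = 0.261905: log2(p) = -1.932886, -p*log2(p) = 0.506232
H = 0.523676 + 0.523882 + 0.506232 = 1.553790

H = 1.5538 bits/symbol


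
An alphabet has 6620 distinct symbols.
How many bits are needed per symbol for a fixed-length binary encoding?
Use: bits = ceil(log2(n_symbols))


log2(6620) = 12.6926
Bracket: 2^12 = 4096 < 6620 <= 2^13 = 8192
So ceil(log2(6620)) = 13

bits = ceil(log2(6620)) = ceil(12.6926) = 13 bits


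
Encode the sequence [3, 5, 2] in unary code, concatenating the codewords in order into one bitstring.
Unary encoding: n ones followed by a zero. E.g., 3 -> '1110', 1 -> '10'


Encode each number as n ones followed by a terminating 0:
  3 -> 1110 (4 bits)
  5 -> 111110 (6 bits)
  2 -> 110 (3 bits)
Total length = 4 + 6 + 3 = 13 bits.

Unary([3, 5, 2]) = 1110111110110 (13 bits)


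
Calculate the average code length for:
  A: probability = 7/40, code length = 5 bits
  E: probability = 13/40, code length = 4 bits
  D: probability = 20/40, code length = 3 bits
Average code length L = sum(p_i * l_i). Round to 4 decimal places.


Weighted contributions p_i * l_i:
  A: (7/40) * 5 = 35/40
  E: (13/40) * 4 = 52/40
  D: (20/40) * 3 = 60/40
Sum = (35 + 52 + 60)/40 = 147/40

L = 147/40 = 3.6750 bits/symbol


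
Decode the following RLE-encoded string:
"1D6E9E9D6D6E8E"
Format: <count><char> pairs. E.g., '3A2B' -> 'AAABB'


Expanding each <count><char> pair:
  1D -> 'D'
  6E -> 'EEEEEE'
  9E -> 'EEEEEEEEE'
  9D -> 'DDDDDDDDD'
  6D -> 'DDDDDD'
  6E -> 'EEEEEE'
  8E -> 'EEEEEEEE'

Decoded = DEEEEEEEEEEEEEEEDDDDDDDDDDDDDDDEEEEEEEEEEEEEE


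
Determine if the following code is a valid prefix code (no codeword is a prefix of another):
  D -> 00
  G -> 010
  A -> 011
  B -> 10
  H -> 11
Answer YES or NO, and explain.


Checking each pair (does one codeword prefix another?):
  D='00' vs G='010': no prefix
  D='00' vs A='011': no prefix
  D='00' vs B='10': no prefix
  D='00' vs H='11': no prefix
  G='010' vs D='00': no prefix
  G='010' vs A='011': no prefix
  G='010' vs B='10': no prefix
  G='010' vs H='11': no prefix
  A='011' vs D='00': no prefix
  A='011' vs G='010': no prefix
  A='011' vs B='10': no prefix
  A='011' vs H='11': no prefix
  B='10' vs D='00': no prefix
  B='10' vs G='010': no prefix
  B='10' vs A='011': no prefix
  B='10' vs H='11': no prefix
  H='11' vs D='00': no prefix
  H='11' vs G='010': no prefix
  H='11' vs A='011': no prefix
  H='11' vs B='10': no prefix
No violation found over all pairs.

YES -- this is a valid prefix code. No codeword is a prefix of any other codeword.


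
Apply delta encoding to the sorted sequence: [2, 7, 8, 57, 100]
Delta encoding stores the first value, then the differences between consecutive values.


First value: 2
Deltas:
  7 - 2 = 5
  8 - 7 = 1
  57 - 8 = 49
  100 - 57 = 43


Delta encoded: [2, 5, 1, 49, 43]


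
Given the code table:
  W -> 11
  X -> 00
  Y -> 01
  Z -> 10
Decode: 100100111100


Decoding:
10 -> Z
01 -> Y
00 -> X
11 -> W
11 -> W
00 -> X


Result: ZYXWWX


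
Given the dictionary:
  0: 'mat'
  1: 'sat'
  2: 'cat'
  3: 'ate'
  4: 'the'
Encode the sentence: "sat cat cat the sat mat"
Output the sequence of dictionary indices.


Look up each word in the dictionary:
  'sat' -> 1
  'cat' -> 2
  'cat' -> 2
  'the' -> 4
  'sat' -> 1
  'mat' -> 0

Encoded: [1, 2, 2, 4, 1, 0]


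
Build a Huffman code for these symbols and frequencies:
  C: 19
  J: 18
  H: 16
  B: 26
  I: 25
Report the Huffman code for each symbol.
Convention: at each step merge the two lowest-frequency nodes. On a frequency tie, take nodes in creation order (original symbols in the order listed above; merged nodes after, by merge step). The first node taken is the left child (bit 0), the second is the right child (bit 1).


Huffman tree construction:
Step 1: Merge H(16) + J(18) = 34
Step 2: Merge C(19) + I(25) = 44
Step 3: Merge B(26) + (H+J)(34) = 60
Step 4: Merge (C+I)(44) + (B+(H+J))(60) = 104
Read each symbol's code off the tree from the root (left child = 0, right child = 1).

Codes:
  C: 00 (length 2)
  J: 111 (length 3)
  H: 110 (length 3)
  B: 10 (length 2)
  I: 01 (length 2)
Average code length: 242/104 = 2.3269 bits/symbol


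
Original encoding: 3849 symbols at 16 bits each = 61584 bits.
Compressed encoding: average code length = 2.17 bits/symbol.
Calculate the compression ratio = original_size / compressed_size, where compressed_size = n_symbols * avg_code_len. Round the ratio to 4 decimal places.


original_size = n_symbols * orig_bits = 3849 * 16 = 61584 bits
compressed_size = n_symbols * avg_code_len = 3849 * 2.17 = 8352.33 bits
ratio = original_size / compressed_size = 61584 / 8352.33 = 7.3733

Compression ratio = 7.3733


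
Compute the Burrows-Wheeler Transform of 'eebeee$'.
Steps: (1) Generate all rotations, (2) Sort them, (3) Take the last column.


Rotations (sorted):
  0: $eebeee -> last char: e
  1: beee$ee -> last char: e
  2: e$eebee -> last char: e
  3: ebeee$e -> last char: e
  4: ee$eebe -> last char: e
  5: eebeee$ -> last char: $
  6: eee$eeb -> last char: b


BWT = eeeee$b


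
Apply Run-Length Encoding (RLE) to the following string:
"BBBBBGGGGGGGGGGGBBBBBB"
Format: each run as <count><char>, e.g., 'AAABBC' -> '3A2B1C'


Scanning runs left to right:
  i=0: run of 'B' x 5 -> '5B'
  i=5: run of 'G' x 11 -> '11G'
  i=16: run of 'B' x 6 -> '6B'

RLE = 5B11G6B


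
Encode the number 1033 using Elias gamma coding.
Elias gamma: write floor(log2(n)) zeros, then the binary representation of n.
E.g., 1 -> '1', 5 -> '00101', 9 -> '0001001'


num_bits = floor(log2(1033)) + 1 = 11
leading_zeros = num_bits - 1 = 10
binary(1033) = 10000001001

Elias gamma(1033) = '0000000000' + '10000001001' = 000000000010000001001 (21 bits)


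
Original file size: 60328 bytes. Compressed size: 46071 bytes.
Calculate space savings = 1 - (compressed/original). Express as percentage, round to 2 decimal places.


ratio = compressed/original = 46071/60328 = 0.763675
savings = 1 - ratio = 1 - 0.763675 = 0.236325
as a percentage: 0.236325 * 100 = 23.63%

Space savings = 1 - 46071/60328 = 23.63%


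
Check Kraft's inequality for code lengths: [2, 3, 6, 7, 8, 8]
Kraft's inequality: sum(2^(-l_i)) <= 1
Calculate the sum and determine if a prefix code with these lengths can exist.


Sum = 2^(-2) + 2^(-3) + 2^(-6) + 2^(-7) + 2^(-8) + 2^(-8)
    = 0.25 + 0.125 + 0.015625 + 0.0078125 + 0.00390625 + 0.00390625
    = 104/256 = 0.40625
Since 0.40625 <= 1, Kraft's inequality IS satisfied.
A prefix code with these lengths CAN exist.

Kraft sum = 0.40625. Satisfied.


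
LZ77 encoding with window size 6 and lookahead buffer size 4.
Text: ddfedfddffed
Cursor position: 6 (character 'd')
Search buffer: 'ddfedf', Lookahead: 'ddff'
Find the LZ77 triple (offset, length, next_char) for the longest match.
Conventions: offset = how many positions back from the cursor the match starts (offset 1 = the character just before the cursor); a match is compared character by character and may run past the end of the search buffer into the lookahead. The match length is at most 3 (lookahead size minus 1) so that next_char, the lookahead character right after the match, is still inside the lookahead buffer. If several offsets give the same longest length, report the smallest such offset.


Try each offset into the search buffer:
  offset=1 (pos 5, char 'f'): match length 0
  offset=2 (pos 4, char 'd'): match length 1
  offset=3 (pos 3, char 'e'): match length 0
  offset=4 (pos 2, char 'f'): match length 0
  offset=5 (pos 1, char 'd'): match length 1
  offset=6 (pos 0, char 'd'): match length 3
Longest match has length 3 at offset 6.
next_char = character at position 6 + 3 = 9 -> 'f'

Best match: offset=6, length=3 (matching 'ddf' starting at position 0)
LZ77 triple: (6, 3, 'f')


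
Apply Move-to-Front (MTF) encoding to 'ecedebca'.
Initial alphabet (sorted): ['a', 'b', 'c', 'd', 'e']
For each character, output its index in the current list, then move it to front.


MTF encoding:
'e': index 4 in ['a', 'b', 'c', 'd', 'e'] -> ['e', 'a', 'b', 'c', 'd']
'c': index 3 in ['e', 'a', 'b', 'c', 'd'] -> ['c', 'e', 'a', 'b', 'd']
'e': index 1 in ['c', 'e', 'a', 'b', 'd'] -> ['e', 'c', 'a', 'b', 'd']
'd': index 4 in ['e', 'c', 'a', 'b', 'd'] -> ['d', 'e', 'c', 'a', 'b']
'e': index 1 in ['d', 'e', 'c', 'a', 'b'] -> ['e', 'd', 'c', 'a', 'b']
'b': index 4 in ['e', 'd', 'c', 'a', 'b'] -> ['b', 'e', 'd', 'c', 'a']
'c': index 3 in ['b', 'e', 'd', 'c', 'a'] -> ['c', 'b', 'e', 'd', 'a']
'a': index 4 in ['c', 'b', 'e', 'd', 'a'] -> ['a', 'c', 'b', 'e', 'd']


Output: [4, 3, 1, 4, 1, 4, 3, 4]


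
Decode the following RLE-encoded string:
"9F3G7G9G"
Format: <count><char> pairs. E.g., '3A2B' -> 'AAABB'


Expanding each <count><char> pair:
  9F -> 'FFFFFFFFF'
  3G -> 'GGG'
  7G -> 'GGGGGGG'
  9G -> 'GGGGGGGGG'

Decoded = FFFFFFFFFGGGGGGGGGGGGGGGGGGG
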